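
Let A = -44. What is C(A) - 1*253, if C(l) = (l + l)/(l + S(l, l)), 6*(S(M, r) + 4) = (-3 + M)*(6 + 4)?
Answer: -95623/379 ≈ -252.30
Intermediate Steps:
S(M, r) = -9 + 5*M/3 (S(M, r) = -4 + ((-3 + M)*(6 + 4))/6 = -4 + ((-3 + M)*10)/6 = -4 + (-30 + 10*M)/6 = -4 + (-5 + 5*M/3) = -9 + 5*M/3)
C(l) = 2*l/(-9 + 8*l/3) (C(l) = (l + l)/(l + (-9 + 5*l/3)) = (2*l)/(-9 + 8*l/3) = 2*l/(-9 + 8*l/3))
C(A) - 1*253 = 6*(-44)/(-27 + 8*(-44)) - 1*253 = 6*(-44)/(-27 - 352) - 253 = 6*(-44)/(-379) - 253 = 6*(-44)*(-1/379) - 253 = 264/379 - 253 = -95623/379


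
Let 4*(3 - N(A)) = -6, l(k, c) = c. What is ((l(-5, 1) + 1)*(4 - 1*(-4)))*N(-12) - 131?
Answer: -59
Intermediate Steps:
N(A) = 9/2 (N(A) = 3 - 1/4*(-6) = 3 + 3/2 = 9/2)
((l(-5, 1) + 1)*(4 - 1*(-4)))*N(-12) - 131 = ((1 + 1)*(4 - 1*(-4)))*(9/2) - 131 = (2*(4 + 4))*(9/2) - 131 = (2*8)*(9/2) - 131 = 16*(9/2) - 131 = 72 - 131 = -59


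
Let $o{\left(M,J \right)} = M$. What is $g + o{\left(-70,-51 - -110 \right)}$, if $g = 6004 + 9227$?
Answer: $15161$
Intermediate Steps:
$g = 15231$
$g + o{\left(-70,-51 - -110 \right)} = 15231 - 70 = 15161$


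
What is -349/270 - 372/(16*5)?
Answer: -3209/540 ≈ -5.9426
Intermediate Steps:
-349/270 - 372/(16*5) = -349*1/270 - 372/80 = -349/270 - 372*1/80 = -349/270 - 93/20 = -3209/540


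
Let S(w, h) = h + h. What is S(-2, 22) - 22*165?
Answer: -3586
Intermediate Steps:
S(w, h) = 2*h
S(-2, 22) - 22*165 = 2*22 - 22*165 = 44 - 3630 = -3586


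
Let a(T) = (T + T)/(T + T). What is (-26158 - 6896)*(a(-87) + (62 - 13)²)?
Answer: -79395708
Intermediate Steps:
a(T) = 1 (a(T) = (2*T)/((2*T)) = (2*T)*(1/(2*T)) = 1)
(-26158 - 6896)*(a(-87) + (62 - 13)²) = (-26158 - 6896)*(1 + (62 - 13)²) = -33054*(1 + 49²) = -33054*(1 + 2401) = -33054*2402 = -79395708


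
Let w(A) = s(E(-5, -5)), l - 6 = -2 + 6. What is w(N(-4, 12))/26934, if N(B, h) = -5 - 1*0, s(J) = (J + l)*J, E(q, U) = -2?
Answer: -8/13467 ≈ -0.00059405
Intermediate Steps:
l = 10 (l = 6 + (-2 + 6) = 6 + 4 = 10)
s(J) = J*(10 + J) (s(J) = (J + 10)*J = (10 + J)*J = J*(10 + J))
N(B, h) = -5 (N(B, h) = -5 + 0 = -5)
w(A) = -16 (w(A) = -2*(10 - 2) = -2*8 = -16)
w(N(-4, 12))/26934 = -16/26934 = -16*1/26934 = -8/13467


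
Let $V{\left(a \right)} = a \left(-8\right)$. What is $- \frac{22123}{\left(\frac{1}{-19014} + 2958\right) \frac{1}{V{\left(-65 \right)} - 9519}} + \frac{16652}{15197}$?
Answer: $\frac{8218236872164534}{122104445281} \approx 67305.0$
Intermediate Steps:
$V{\left(a \right)} = - 8 a$
$- \frac{22123}{\left(\frac{1}{-19014} + 2958\right) \frac{1}{V{\left(-65 \right)} - 9519}} + \frac{16652}{15197} = - \frac{22123}{\left(\frac{1}{-19014} + 2958\right) \frac{1}{\left(-8\right) \left(-65\right) - 9519}} + \frac{16652}{15197} = - \frac{22123}{\left(- \frac{1}{19014} + 2958\right) \frac{1}{520 - 9519}} + 16652 \cdot \frac{1}{15197} = - \frac{22123}{\frac{56243411}{19014} \frac{1}{-8999}} + \frac{16652}{15197} = - \frac{22123}{\frac{56243411}{19014} \left(- \frac{1}{8999}\right)} + \frac{16652}{15197} = - \frac{22123}{- \frac{56243411}{171106986}} + \frac{16652}{15197} = \left(-22123\right) \left(- \frac{171106986}{56243411}\right) + \frac{16652}{15197} = \frac{3785399851278}{56243411} + \frac{16652}{15197} = \frac{8218236872164534}{122104445281}$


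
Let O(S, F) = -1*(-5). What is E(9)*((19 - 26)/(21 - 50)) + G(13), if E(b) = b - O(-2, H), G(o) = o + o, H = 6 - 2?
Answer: 782/29 ≈ 26.966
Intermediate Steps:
H = 4
O(S, F) = 5
G(o) = 2*o
E(b) = -5 + b (E(b) = b - 1*5 = b - 5 = -5 + b)
E(9)*((19 - 26)/(21 - 50)) + G(13) = (-5 + 9)*((19 - 26)/(21 - 50)) + 2*13 = 4*(-7/(-29)) + 26 = 4*(-7*(-1/29)) + 26 = 4*(7/29) + 26 = 28/29 + 26 = 782/29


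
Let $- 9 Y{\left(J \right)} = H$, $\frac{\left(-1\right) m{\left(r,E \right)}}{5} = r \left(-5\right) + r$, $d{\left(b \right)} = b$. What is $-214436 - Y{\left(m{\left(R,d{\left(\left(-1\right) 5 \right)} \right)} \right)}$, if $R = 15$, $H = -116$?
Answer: $- \frac{1930040}{9} \approx -2.1445 \cdot 10^{5}$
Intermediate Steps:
$m{\left(r,E \right)} = 20 r$ ($m{\left(r,E \right)} = - 5 \left(r \left(-5\right) + r\right) = - 5 \left(- 5 r + r\right) = - 5 \left(- 4 r\right) = 20 r$)
$Y{\left(J \right)} = \frac{116}{9}$ ($Y{\left(J \right)} = \left(- \frac{1}{9}\right) \left(-116\right) = \frac{116}{9}$)
$-214436 - Y{\left(m{\left(R,d{\left(\left(-1\right) 5 \right)} \right)} \right)} = -214436 - \frac{116}{9} = - \frac{1930040}{9}$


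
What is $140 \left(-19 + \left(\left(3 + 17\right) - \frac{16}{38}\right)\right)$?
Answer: $\frac{1540}{19} \approx 81.053$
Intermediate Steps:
$140 \left(-19 + \left(\left(3 + 17\right) - \frac{16}{38}\right)\right) = 140 \left(-19 + \left(20 - \frac{8}{19}\right)\right) = 140 \left(-19 + \frac{372}{19}\right) = 140 \cdot \frac{11}{19} = \frac{1540}{19}$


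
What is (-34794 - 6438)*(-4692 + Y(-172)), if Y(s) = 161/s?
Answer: 8320462980/43 ≈ 1.9350e+8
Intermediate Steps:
(-34794 - 6438)*(-4692 + Y(-172)) = (-34794 - 6438)*(-4692 + 161/(-172)) = -41232*(-4692 + 161*(-1/172)) = -41232*(-4692 - 161/172) = -41232*(-807185/172) = 8320462980/43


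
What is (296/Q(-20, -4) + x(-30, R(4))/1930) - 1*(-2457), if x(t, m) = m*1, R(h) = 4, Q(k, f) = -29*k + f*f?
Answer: 353351453/143785 ≈ 2457.5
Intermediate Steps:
Q(k, f) = f² - 29*k (Q(k, f) = -29*k + f² = f² - 29*k)
x(t, m) = m
(296/Q(-20, -4) + x(-30, R(4))/1930) - 1*(-2457) = (296/((-4)² - 29*(-20)) + 4/1930) - 1*(-2457) = (296/(16 + 580) + 4*(1/1930)) + 2457 = (296/596 + 2/965) + 2457 = (296*(1/596) + 2/965) + 2457 = (74/149 + 2/965) + 2457 = 71708/143785 + 2457 = 353351453/143785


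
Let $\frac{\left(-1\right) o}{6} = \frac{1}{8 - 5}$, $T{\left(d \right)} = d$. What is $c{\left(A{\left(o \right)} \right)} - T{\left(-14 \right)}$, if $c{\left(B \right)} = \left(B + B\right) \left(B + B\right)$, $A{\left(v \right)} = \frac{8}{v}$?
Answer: $78$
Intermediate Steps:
$o = -2$ ($o = - \frac{6}{8 - 5} = - \frac{6}{3} = \left(-6\right) \frac{1}{3} = -2$)
$c{\left(B \right)} = 4 B^{2}$ ($c{\left(B \right)} = 2 B 2 B = 4 B^{2}$)
$c{\left(A{\left(o \right)} \right)} - T{\left(-14 \right)} = 4 \left(\frac{8}{-2}\right)^{2} - -14 = 4 \left(8 \left(- \frac{1}{2}\right)\right)^{2} + 14 = 4 \left(-4\right)^{2} + 14 = 4 \cdot 16 + 14 = 64 + 14 = 78$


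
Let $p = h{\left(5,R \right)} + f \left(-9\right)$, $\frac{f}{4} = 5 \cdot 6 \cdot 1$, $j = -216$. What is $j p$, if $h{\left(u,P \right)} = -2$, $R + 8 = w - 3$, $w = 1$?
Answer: $233712$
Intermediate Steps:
$R = -10$ ($R = -8 + \left(1 - 3\right) = -8 - 2 = -10$)
$f = 120$ ($f = 4 \cdot 5 \cdot 6 \cdot 1 = 4 \cdot 30 \cdot 1 = 4 \cdot 30 = 120$)
$p = -1082$ ($p = -2 + 120 \left(-9\right) = -2 - 1080 = -1082$)
$j p = \left(-216\right) \left(-1082\right) = 233712$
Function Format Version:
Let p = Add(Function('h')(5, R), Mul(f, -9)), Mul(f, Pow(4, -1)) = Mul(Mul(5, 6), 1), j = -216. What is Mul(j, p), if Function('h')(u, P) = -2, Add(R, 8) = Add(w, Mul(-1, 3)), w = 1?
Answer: 233712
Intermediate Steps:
R = -10 (R = Add(-8, Add(1, Mul(-1, 3))) = Add(-8, Add(1, -3)) = Add(-8, -2) = -10)
f = 120 (f = Mul(4, Mul(Mul(5, 6), 1)) = Mul(4, Mul(30, 1)) = Mul(4, 30) = 120)
p = -1082 (p = Add(-2, Mul(120, -9)) = Add(-2, -1080) = -1082)
Mul(j, p) = Mul(-216, -1082) = 233712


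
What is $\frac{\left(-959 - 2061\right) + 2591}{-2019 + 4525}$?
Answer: $- \frac{429}{2506} \approx -0.17119$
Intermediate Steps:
$\frac{\left(-959 - 2061\right) + 2591}{-2019 + 4525} = \frac{\left(-959 - 2061\right) + 2591}{2506} = \left(-3020 + 2591\right) \frac{1}{2506} = \left(-429\right) \frac{1}{2506} = - \frac{429}{2506}$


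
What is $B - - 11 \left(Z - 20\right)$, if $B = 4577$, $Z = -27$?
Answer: $4060$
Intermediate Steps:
$B - - 11 \left(Z - 20\right) = 4577 - - 11 \left(-27 - 20\right) = 4577 - \left(-11\right) \left(-47\right) = 4577 - 517 = 4060$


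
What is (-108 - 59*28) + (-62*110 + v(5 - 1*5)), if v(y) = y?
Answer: -8580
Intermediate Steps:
(-108 - 59*28) + (-62*110 + v(5 - 1*5)) = (-108 - 59*28) + (-62*110 + (5 - 1*5)) = (-108 - 1652) + (-6820 + (5 - 5)) = -1760 + (-6820 + 0) = -1760 - 6820 = -8580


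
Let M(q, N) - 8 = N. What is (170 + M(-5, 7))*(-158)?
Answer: -29230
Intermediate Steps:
M(q, N) = 8 + N
(170 + M(-5, 7))*(-158) = (170 + (8 + 7))*(-158) = (170 + 15)*(-158) = 185*(-158) = -29230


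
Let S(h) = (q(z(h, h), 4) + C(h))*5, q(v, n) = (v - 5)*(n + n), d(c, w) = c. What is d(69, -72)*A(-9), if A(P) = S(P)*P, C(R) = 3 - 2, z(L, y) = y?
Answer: 344655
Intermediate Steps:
q(v, n) = 2*n*(-5 + v) (q(v, n) = (-5 + v)*(2*n) = 2*n*(-5 + v))
C(R) = 1
S(h) = -195 + 40*h (S(h) = (2*4*(-5 + h) + 1)*5 = ((-40 + 8*h) + 1)*5 = (-39 + 8*h)*5 = -195 + 40*h)
A(P) = P*(-195 + 40*P) (A(P) = (-195 + 40*P)*P = P*(-195 + 40*P))
d(69, -72)*A(-9) = 69*(5*(-9)*(-39 + 8*(-9))) = 69*(5*(-9)*(-39 - 72)) = 69*(5*(-9)*(-111)) = 69*4995 = 344655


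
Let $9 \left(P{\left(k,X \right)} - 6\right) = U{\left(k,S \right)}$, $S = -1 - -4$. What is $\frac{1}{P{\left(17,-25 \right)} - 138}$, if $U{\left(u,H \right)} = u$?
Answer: $- \frac{9}{1171} \approx -0.0076857$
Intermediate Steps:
$S = 3$ ($S = -1 + 4 = 3$)
$P{\left(k,X \right)} = 6 + \frac{k}{9}$
$\frac{1}{P{\left(17,-25 \right)} - 138} = \frac{1}{\left(6 + \frac{1}{9} \cdot 17\right) - 138} = \frac{1}{\left(6 + \frac{17}{9}\right) - 138} = \frac{1}{\frac{71}{9} - 138} = \frac{1}{- \frac{1171}{9}} = - \frac{9}{1171}$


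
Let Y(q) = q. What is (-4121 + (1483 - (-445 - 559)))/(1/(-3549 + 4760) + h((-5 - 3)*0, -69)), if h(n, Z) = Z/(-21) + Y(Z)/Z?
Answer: -1978774/5191 ≈ -381.19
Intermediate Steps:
h(n, Z) = 1 - Z/21 (h(n, Z) = Z/(-21) + Z/Z = Z*(-1/21) + 1 = -Z/21 + 1 = 1 - Z/21)
(-4121 + (1483 - (-445 - 559)))/(1/(-3549 + 4760) + h((-5 - 3)*0, -69)) = (-4121 + (1483 - (-445 - 559)))/(1/(-3549 + 4760) + (1 - 1/21*(-69))) = (-4121 + (1483 - 1*(-1004)))/(1/1211 + (1 + 23/7)) = (-4121 + (1483 + 1004))/(1/1211 + 30/7) = (-4121 + 2487)/(5191/1211) = -1634*1211/5191 = -1978774/5191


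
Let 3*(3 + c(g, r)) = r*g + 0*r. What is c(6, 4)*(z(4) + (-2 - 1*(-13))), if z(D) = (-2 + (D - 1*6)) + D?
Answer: 55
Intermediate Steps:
c(g, r) = -3 + g*r/3 (c(g, r) = -3 + (r*g + 0*r)/3 = -3 + (g*r + 0)/3 = -3 + (g*r)/3 = -3 + g*r/3)
z(D) = -8 + 2*D (z(D) = (-2 + (D - 6)) + D = (-2 + (-6 + D)) + D = (-8 + D) + D = -8 + 2*D)
c(6, 4)*(z(4) + (-2 - 1*(-13))) = (-3 + (1/3)*6*4)*((-8 + 2*4) + (-2 - 1*(-13))) = (-3 + 8)*((-8 + 8) + (-2 + 13)) = 5*(0 + 11) = 5*11 = 55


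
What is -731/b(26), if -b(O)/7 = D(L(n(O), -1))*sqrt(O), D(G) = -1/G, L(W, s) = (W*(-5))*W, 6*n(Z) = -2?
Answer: 3655*sqrt(26)/1638 ≈ 11.378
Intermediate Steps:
n(Z) = -1/3 (n(Z) = (1/6)*(-2) = -1/3)
L(W, s) = -5*W**2 (L(W, s) = (-5*W)*W = -5*W**2)
b(O) = -63*sqrt(O)/5 (b(O) = -7*(-1/((-5*(-1/3)**2)))*sqrt(O) = -7*(-1/((-5*1/9)))*sqrt(O) = -7*(-1/(-5/9))*sqrt(O) = -7*(-1*(-9/5))*sqrt(O) = -63*sqrt(O)/5)
-731/b(26) = -731*(-5*sqrt(26)/1638) = -(-3655)*sqrt(26)/1638 = 3655*sqrt(26)/1638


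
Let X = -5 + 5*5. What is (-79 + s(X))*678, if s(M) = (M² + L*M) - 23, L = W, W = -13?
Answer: 25764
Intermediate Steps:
L = -13
X = 20 (X = -5 + 25 = 20)
s(M) = -23 + M² - 13*M (s(M) = (M² - 13*M) - 23 = -23 + M² - 13*M)
(-79 + s(X))*678 = (-79 + (-23 + 20² - 13*20))*678 = (-79 + (-23 + 400 - 260))*678 = (-79 + 117)*678 = 38*678 = 25764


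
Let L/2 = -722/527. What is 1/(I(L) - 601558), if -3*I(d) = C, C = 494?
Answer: -3/1805168 ≈ -1.6619e-6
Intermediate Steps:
L = -1444/527 (L = 2*(-722/527) = -1444/527 ≈ -2.7400)
I(d) = -494/3 (I(d) = -⅓*494 = -494/3)
1/(I(L) - 601558) = 1/(-494/3 - 601558) = 1/(-1805168/3) = -3/1805168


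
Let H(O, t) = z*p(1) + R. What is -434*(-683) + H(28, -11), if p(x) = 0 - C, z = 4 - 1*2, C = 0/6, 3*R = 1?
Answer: 889267/3 ≈ 2.9642e+5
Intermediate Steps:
R = ⅓ (R = (⅓)*1 = ⅓ ≈ 0.33333)
C = 0 (C = 0*(⅙) = 0)
z = 2 (z = 4 - 2 = 2)
p(x) = 0 (p(x) = 0 - 1*0 = 0 + 0 = 0)
H(O, t) = ⅓ (H(O, t) = 2*0 + ⅓ = 0 + ⅓ = ⅓)
-434*(-683) + H(28, -11) = -434*(-683) + ⅓ = 296422 + ⅓ = 889267/3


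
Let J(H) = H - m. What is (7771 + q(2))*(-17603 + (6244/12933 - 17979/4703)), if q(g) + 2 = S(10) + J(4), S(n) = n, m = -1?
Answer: -8335778577566048/60823899 ≈ -1.3705e+8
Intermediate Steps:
J(H) = 1 + H (J(H) = H - 1*(-1) = H + 1 = 1 + H)
q(g) = 13 (q(g) = -2 + (10 + (1 + 4)) = -2 + (10 + 5) = -2 + 15 = 13)
(7771 + q(2))*(-17603 + (6244/12933 - 17979/4703)) = (7771 + 13)*(-17603 + (6244/12933 - 17979/4703)) = 7784*(-17603 + (6244*(1/12933) - 17979*1/4703)) = 7784*(-17603 + (6244/12933 - 17979/4703)) = 7784*(-17603 - 203156875/60823899) = 7784*(-1070886250972/60823899) = -8335778577566048/60823899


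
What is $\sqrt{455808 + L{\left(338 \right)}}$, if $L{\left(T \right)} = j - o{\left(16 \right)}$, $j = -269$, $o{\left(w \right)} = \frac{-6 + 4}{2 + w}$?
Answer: $\frac{2 \sqrt{1024963}}{3} \approx 674.94$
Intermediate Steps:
$o{\left(w \right)} = - \frac{2}{2 + w}$
$L{\left(T \right)} = - \frac{2420}{9}$ ($L{\left(T \right)} = -269 - - \frac{2}{2 + 16} = -269 - - \frac{2}{18} = -269 - \left(-2\right) \frac{1}{18} = -269 - - \frac{1}{9} = -269 + \frac{1}{9} = - \frac{2420}{9}$)
$\sqrt{455808 + L{\left(338 \right)}} = \sqrt{455808 - \frac{2420}{9}} = \sqrt{\frac{4099852}{9}} = \frac{2 \sqrt{1024963}}{3}$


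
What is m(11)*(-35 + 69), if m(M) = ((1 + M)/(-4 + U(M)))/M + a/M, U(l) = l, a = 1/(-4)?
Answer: 697/154 ≈ 4.5260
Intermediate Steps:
a = -¼ ≈ -0.25000
m(M) = -1/(4*M) + (1 + M)/(M*(-4 + M)) (m(M) = ((1 + M)/(-4 + M))/M - 1/(4*M) = (1 + M)/(M*(-4 + M)) - 1/(4*M) = -1/(4*M) + (1 + M)/(M*(-4 + M)))
m(11)*(-35 + 69) = ((¼)*(8 + 3*11)/(11*(-4 + 11)))*(-35 + 69) = ((¼)*(1/11)*(8 + 33)/7)*34 = ((¼)*(1/11)*(⅐)*41)*34 = (41/308)*34 = 697/154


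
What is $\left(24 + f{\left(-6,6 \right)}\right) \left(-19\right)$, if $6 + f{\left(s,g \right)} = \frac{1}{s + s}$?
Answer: $- \frac{4085}{12} \approx -340.42$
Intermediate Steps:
$f{\left(s,g \right)} = -6 + \frac{1}{2 s}$ ($f{\left(s,g \right)} = -6 + \frac{1}{s + s} = -6 + \frac{1}{2 s}$)
$\left(24 + f{\left(-6,6 \right)}\right) \left(-19\right) = \left(24 - \left(6 - \frac{1}{2 \left(-6\right)}\right)\right) \left(-19\right) = \left(24 + \left(-6 + \frac{1}{2} \left(- \frac{1}{6}\right)\right)\right) \left(-19\right) = \left(24 - \frac{73}{12}\right) \left(-19\right) = \frac{215}{12} \left(-19\right) = - \frac{4085}{12}$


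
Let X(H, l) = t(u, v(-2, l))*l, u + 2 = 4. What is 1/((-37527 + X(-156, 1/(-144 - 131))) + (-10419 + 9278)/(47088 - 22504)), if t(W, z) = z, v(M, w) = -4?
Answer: -965800/36243607377 ≈ -2.6647e-5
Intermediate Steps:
u = 2 (u = -2 + 4 = 2)
X(H, l) = -4*l
1/((-37527 + X(-156, 1/(-144 - 131))) + (-10419 + 9278)/(47088 - 22504)) = 1/((-37527 - 4/(-144 - 131)) + (-10419 + 9278)/(47088 - 22504)) = 1/((-37527 - 4/(-275)) - 1141/24584) = 1/((-37527 - 4*(-1/275)) - 1141*1/24584) = 1/((-37527 + 4/275) - 163/3512) = 1/(-10319921/275 - 163/3512) = 1/(-36243607377/965800) = -965800/36243607377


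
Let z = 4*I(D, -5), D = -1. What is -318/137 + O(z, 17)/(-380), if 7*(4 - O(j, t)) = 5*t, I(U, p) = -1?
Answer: -44109/19180 ≈ -2.2997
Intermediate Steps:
z = -4 (z = 4*(-1) = -4)
O(j, t) = 4 - 5*t/7
-318/137 + O(z, 17)/(-380) = -318/137 + (4 - 5/7*17)/(-380) = -318*1/137 + (4 - 85/7)*(-1/380) = -318/137 - 57/7*(-1/380) = -318/137 + 3/140 = -44109/19180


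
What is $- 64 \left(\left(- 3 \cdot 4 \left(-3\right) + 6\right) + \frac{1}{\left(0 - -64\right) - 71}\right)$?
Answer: $- \frac{18752}{7} \approx -2678.9$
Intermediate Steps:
$- 64 \left(\left(- 3 \cdot 4 \left(-3\right) + 6\right) + \frac{1}{\left(0 - -64\right) - 71}\right) = - 64 \left(\left(\left(-3\right) \left(-12\right) + 6\right) + \frac{1}{\left(0 + 64\right) - 71}\right) = - 64 \left(\left(36 + 6\right) + \frac{1}{64 - 71}\right) = - 64 \left(42 + \frac{1}{-7}\right) = - 64 \left(42 - \frac{1}{7}\right) = \left(-64\right) \frac{293}{7} = - \frac{18752}{7}$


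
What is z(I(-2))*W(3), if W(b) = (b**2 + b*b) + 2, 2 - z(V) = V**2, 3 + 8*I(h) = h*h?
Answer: 635/16 ≈ 39.688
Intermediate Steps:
I(h) = -3/8 + h**2/8 (I(h) = -3/8 + (h*h)/8 = -3/8 + h**2/8)
z(V) = 2 - V**2
W(b) = 2 + 2*b**2 (W(b) = (b**2 + b**2) + 2 = 2*b**2 + 2 = 2 + 2*b**2)
z(I(-2))*W(3) = (2 - (-3/8 + (1/8)*(-2)**2)**2)*(2 + 2*3**2) = (2 - (-3/8 + (1/8)*4)**2)*(2 + 2*9) = (2 - (-3/8 + 1/2)**2)*(2 + 18) = (2 - (1/8)**2)*20 = (2 - 1*1/64)*20 = (2 - 1/64)*20 = (127/64)*20 = 635/16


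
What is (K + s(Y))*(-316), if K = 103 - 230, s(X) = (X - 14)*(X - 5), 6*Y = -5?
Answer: 115103/9 ≈ 12789.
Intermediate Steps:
Y = -5/6 (Y = (1/6)*(-5) = -5/6 ≈ -0.83333)
s(X) = (-14 + X)*(-5 + X)
K = -127
(K + s(Y))*(-316) = (-127 + (70 + (-5/6)**2 - 19*(-5/6)))*(-316) = (-127 + (70 + 25/36 + 95/6))*(-316) = (-127 + 3115/36)*(-316) = -1457/36*(-316) = 115103/9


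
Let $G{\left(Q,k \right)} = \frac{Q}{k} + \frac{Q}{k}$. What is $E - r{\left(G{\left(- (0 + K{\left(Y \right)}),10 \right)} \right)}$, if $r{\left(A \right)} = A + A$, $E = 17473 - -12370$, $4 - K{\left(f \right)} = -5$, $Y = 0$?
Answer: $\frac{149233}{5} \approx 29847.0$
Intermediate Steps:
$K{\left(f \right)} = 9$ ($K{\left(f \right)} = 4 - -5 = 4 + 5 = 9$)
$E = 29843$ ($E = 17473 + 12370 = 29843$)
$G{\left(Q,k \right)} = \frac{2 Q}{k}$
$r{\left(A \right)} = 2 A$
$E - r{\left(G{\left(- (0 + K{\left(Y \right)}),10 \right)} \right)} = 29843 - 2 \frac{2 \left(- (0 + 9)\right)}{10} = 29843 - 2 \cdot 2 \left(\left(-1\right) 9\right) \frac{1}{10} = 29843 - 2 \cdot 2 \left(-9\right) \frac{1}{10} = 29843 - 2 \left(- \frac{9}{5}\right) = 29843 - - \frac{18}{5} = 29843 + \frac{18}{5} = \frac{149233}{5}$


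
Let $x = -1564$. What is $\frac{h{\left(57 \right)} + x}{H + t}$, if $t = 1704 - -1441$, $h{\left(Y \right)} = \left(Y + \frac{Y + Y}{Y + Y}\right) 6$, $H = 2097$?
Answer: $- \frac{608}{2621} \approx -0.23197$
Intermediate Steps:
$h{\left(Y \right)} = 6 + 6 Y$ ($h{\left(Y \right)} = \left(Y + \frac{2 Y}{2 Y}\right) 6 = \left(Y + 2 Y \frac{1}{2 Y}\right) 6 = \left(Y + 1\right) 6 = \left(1 + Y\right) 6 = 6 + 6 Y$)
$t = 3145$ ($t = 1704 + 1441 = 3145$)
$\frac{h{\left(57 \right)} + x}{H + t} = \frac{\left(6 + 6 \cdot 57\right) - 1564}{2097 + 3145} = \frac{\left(6 + 342\right) - 1564}{5242} = \left(348 - 1564\right) \frac{1}{5242} = \left(-1216\right) \frac{1}{5242} = - \frac{608}{2621}$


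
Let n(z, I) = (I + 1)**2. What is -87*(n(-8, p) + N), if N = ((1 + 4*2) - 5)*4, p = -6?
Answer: -3567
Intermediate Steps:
n(z, I) = (1 + I)**2
N = 16 (N = ((1 + 8) - 5)*4 = (9 - 5)*4 = 4*4 = 16)
-87*(n(-8, p) + N) = -87*((1 - 6)**2 + 16) = -87*((-5)**2 + 16) = -87*(25 + 16) = -87*41 = -3567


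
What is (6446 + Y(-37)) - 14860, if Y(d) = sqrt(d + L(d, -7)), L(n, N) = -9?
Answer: -8414 + I*sqrt(46) ≈ -8414.0 + 6.7823*I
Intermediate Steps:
Y(d) = sqrt(-9 + d) (Y(d) = sqrt(d - 9) = sqrt(-9 + d))
(6446 + Y(-37)) - 14860 = (6446 + sqrt(-9 - 37)) - 14860 = (6446 + sqrt(-46)) - 14860 = (6446 + I*sqrt(46)) - 14860 = -8414 + I*sqrt(46)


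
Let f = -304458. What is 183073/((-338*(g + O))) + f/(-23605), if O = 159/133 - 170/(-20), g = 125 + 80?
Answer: 2363701058873/227821792705 ≈ 10.375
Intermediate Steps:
g = 205
O = 2579/266 (O = 159*(1/133) - 170*(-1/20) = 159/133 + 17/2 = 2579/266 ≈ 9.6955)
183073/((-338*(g + O))) + f/(-23605) = 183073/((-338*(205 + 2579/266))) - 304458/(-23605) = 183073/((-338*57109/266)) - 304458*(-1/23605) = 183073/(-9651421/133) + 304458/23605 = 183073*(-133/9651421) + 304458/23605 = -24348709/9651421 + 304458/23605 = 2363701058873/227821792705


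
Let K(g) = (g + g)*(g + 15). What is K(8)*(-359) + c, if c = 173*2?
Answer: -131766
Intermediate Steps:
c = 346
K(g) = 2*g*(15 + g) (K(g) = (2*g)*(15 + g) = 2*g*(15 + g))
K(8)*(-359) + c = (2*8*(15 + 8))*(-359) + 346 = (2*8*23)*(-359) + 346 = 368*(-359) + 346 = -132112 + 346 = -131766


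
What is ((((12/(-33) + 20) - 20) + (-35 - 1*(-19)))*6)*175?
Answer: -189000/11 ≈ -17182.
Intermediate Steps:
((((12/(-33) + 20) - 20) + (-35 - 1*(-19)))*6)*175 = ((((12*(-1/33) + 20) - 20) + (-35 + 19))*6)*175 = ((((-4/11 + 20) - 20) - 16)*6)*175 = (((216/11 - 20) - 16)*6)*175 = ((-4/11 - 16)*6)*175 = -180/11*6*175 = -1080/11*175 = -189000/11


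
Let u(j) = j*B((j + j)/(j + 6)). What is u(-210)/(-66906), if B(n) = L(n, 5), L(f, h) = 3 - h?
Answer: -10/1593 ≈ -0.0062775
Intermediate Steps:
B(n) = -2 (B(n) = 3 - 1*5 = 3 - 5 = -2)
u(j) = -2*j (u(j) = j*(-2) = -2*j)
u(-210)/(-66906) = -2*(-210)/(-66906) = 420*(-1/66906) = -10/1593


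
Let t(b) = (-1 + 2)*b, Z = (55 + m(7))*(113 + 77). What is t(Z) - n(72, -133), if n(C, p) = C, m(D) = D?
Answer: 11708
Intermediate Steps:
Z = 11780 (Z = (55 + 7)*(113 + 77) = 62*190 = 11780)
t(b) = b (t(b) = 1*b = b)
t(Z) - n(72, -133) = 11780 - 1*72 = 11780 - 72 = 11708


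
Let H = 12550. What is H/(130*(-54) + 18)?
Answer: -6275/3501 ≈ -1.7923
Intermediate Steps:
H/(130*(-54) + 18) = 12550/(130*(-54) + 18) = 12550/(-7020 + 18) = 12550/(-7002) = 12550*(-1/7002) = -6275/3501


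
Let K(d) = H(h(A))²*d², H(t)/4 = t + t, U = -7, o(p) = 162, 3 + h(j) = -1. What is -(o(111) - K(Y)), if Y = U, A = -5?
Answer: 50014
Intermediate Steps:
h(j) = -4 (h(j) = -3 - 1 = -4)
Y = -7
H(t) = 8*t (H(t) = 4*(t + t) = 4*(2*t) = 8*t)
K(d) = 1024*d² (K(d) = (8*(-4))²*d² = (-32)²*d² = 1024*d²)
-(o(111) - K(Y)) = -(162 - 1024*(-7)²) = -(162 - 1024*49) = -(162 - 1*50176) = -(162 - 50176) = -1*(-50014) = 50014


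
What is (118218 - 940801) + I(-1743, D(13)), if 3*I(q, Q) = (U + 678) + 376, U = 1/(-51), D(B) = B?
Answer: -125801446/153 ≈ -8.2223e+5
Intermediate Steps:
U = -1/51 ≈ -0.019608
I(q, Q) = 53753/153 (I(q, Q) = ((-1/51 + 678) + 376)/3 = (34577/51 + 376)/3 = (⅓)*(53753/51) = 53753/153)
(118218 - 940801) + I(-1743, D(13)) = (118218 - 940801) + 53753/153 = -822583 + 53753/153 = -125801446/153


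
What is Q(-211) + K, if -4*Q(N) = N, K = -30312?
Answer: -121037/4 ≈ -30259.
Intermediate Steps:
Q(N) = -N/4
Q(-211) + K = -¼*(-211) - 30312 = 211/4 - 30312 = -121037/4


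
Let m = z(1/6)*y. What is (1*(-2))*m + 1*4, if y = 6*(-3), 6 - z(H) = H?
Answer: 214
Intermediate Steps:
z(H) = 6 - H
y = -18
m = -105 (m = (6 - 1/6)*(-18) = (6 - 1*⅙)*(-18) = (6 - ⅙)*(-18) = (35/6)*(-18) = -105)
(1*(-2))*m + 1*4 = (1*(-2))*(-105) + 1*4 = -2*(-105) + 4 = 210 + 4 = 214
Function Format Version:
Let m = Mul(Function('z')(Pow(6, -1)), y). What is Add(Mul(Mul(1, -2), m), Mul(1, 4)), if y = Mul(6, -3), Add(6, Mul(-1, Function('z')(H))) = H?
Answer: 214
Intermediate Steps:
Function('z')(H) = Add(6, Mul(-1, H))
y = -18
m = -105 (m = Mul(Add(6, Mul(-1, Pow(6, -1))), -18) = Mul(Add(6, Mul(-1, Rational(1, 6))), -18) = Mul(Add(6, Rational(-1, 6)), -18) = Mul(Rational(35, 6), -18) = -105)
Add(Mul(Mul(1, -2), m), Mul(1, 4)) = Add(Mul(Mul(1, -2), -105), Mul(1, 4)) = Add(Mul(-2, -105), 4) = Add(210, 4) = 214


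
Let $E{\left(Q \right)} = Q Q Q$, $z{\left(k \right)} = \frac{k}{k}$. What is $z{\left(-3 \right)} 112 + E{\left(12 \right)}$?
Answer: $1840$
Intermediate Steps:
$z{\left(k \right)} = 1$
$E{\left(Q \right)} = Q^{3}$ ($E{\left(Q \right)} = Q^{2} Q = Q^{3}$)
$z{\left(-3 \right)} 112 + E{\left(12 \right)} = 1 \cdot 112 + 12^{3} = 112 + 1728 = 1840$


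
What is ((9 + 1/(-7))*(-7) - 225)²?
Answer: 82369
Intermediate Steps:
((9 + 1/(-7))*(-7) - 225)² = ((9 - ⅐)*(-7) - 225)² = ((62/7)*(-7) - 225)² = (-62 - 225)² = (-287)² = 82369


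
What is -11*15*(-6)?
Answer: 990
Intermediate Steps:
-11*15*(-6) = -165*(-6) = 990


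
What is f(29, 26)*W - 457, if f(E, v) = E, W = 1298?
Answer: 37185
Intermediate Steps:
f(29, 26)*W - 457 = 29*1298 - 457 = 37642 - 457 = 37185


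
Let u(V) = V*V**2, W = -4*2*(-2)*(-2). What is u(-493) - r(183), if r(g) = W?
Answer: -119823125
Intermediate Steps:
W = -32 (W = -(-16)*(-2) = -4*8 = -32)
r(g) = -32
u(V) = V**3
u(-493) - r(183) = (-493)**3 - 1*(-32) = -119823157 + 32 = -119823125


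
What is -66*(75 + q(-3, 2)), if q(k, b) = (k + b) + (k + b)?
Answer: -4818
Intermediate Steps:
q(k, b) = 2*b + 2*k (q(k, b) = (b + k) + (b + k) = 2*b + 2*k)
-66*(75 + q(-3, 2)) = -66*(75 + (2*2 + 2*(-3))) = -66*(75 + (4 - 6)) = -66*(75 - 2) = -66*73 = -4818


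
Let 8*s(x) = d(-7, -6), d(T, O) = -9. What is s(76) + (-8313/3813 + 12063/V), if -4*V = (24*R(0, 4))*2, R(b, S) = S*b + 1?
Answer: -10254989/10168 ≈ -1008.6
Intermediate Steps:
s(x) = -9/8 (s(x) = (⅛)*(-9) = -9/8)
R(b, S) = 1 + S*b
V = -12 (V = -24*(1 + 4*0)*2/4 = -24*(1 + 0)*2/4 = -24*1*2/4 = -6*2 = -¼*48 = -12)
s(76) + (-8313/3813 + 12063/V) = -9/8 + (-8313/3813 + 12063/(-12)) = -9/8 + (-8313*1/3813 + 12063*(-1/12)) = -9/8 + (-2771/1271 - 4021/4) = -9/8 - 5121775/5084 = -10254989/10168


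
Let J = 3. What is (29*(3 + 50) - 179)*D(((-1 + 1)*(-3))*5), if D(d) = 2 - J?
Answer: -1358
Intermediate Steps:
D(d) = -1 (D(d) = 2 - 1*3 = 2 - 3 = -1)
(29*(3 + 50) - 179)*D(((-1 + 1)*(-3))*5) = (29*(3 + 50) - 179)*(-1) = (29*53 - 179)*(-1) = (1537 - 179)*(-1) = 1358*(-1) = -1358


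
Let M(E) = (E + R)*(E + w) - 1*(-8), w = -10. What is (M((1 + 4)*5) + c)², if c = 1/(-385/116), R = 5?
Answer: 31051373796/148225 ≈ 2.0949e+5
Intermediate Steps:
M(E) = 8 + (-10 + E)*(5 + E) (M(E) = (E + 5)*(E - 10) - 1*(-8) = (5 + E)*(-10 + E) + 8 = (-10 + E)*(5 + E) + 8 = 8 + (-10 + E)*(5 + E))
c = -116/385 (c = 1/(-385*1/116) = 1/(-385/116) = -116/385 ≈ -0.30130)
(M((1 + 4)*5) + c)² = ((-42 + ((1 + 4)*5)² - 5*(1 + 4)*5) - 116/385)² = ((-42 + (5*5)² - 25*5) - 116/385)² = ((-42 + 25² - 5*25) - 116/385)² = ((-42 + 625 - 125) - 116/385)² = (458 - 116/385)² = (176214/385)² = 31051373796/148225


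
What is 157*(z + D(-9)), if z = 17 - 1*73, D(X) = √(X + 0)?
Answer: -8792 + 471*I ≈ -8792.0 + 471.0*I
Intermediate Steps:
D(X) = √X
z = -56 (z = 17 - 73 = -56)
157*(z + D(-9)) = 157*(-56 + √(-9)) = 157*(-56 + 3*I) = -8792 + 471*I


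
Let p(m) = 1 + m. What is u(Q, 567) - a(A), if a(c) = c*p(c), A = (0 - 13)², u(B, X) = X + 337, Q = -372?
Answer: -27826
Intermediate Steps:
u(B, X) = 337 + X
A = 169 (A = (-13)² = 169)
a(c) = c*(1 + c)
u(Q, 567) - a(A) = (337 + 567) - 169*(1 + 169) = 904 - 169*170 = 904 - 1*28730 = 904 - 28730 = -27826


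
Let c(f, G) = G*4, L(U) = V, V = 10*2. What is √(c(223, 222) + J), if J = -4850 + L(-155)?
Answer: 3*I*√438 ≈ 62.785*I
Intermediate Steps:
V = 20
L(U) = 20
J = -4830 (J = -4850 + 20 = -4830)
c(f, G) = 4*G
√(c(223, 222) + J) = √(4*222 - 4830) = √(888 - 4830) = √(-3942) = 3*I*√438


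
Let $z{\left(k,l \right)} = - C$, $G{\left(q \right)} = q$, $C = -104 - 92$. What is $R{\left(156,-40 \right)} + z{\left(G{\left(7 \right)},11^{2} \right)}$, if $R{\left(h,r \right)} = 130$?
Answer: $326$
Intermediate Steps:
$C = -196$
$z{\left(k,l \right)} = 196$ ($z{\left(k,l \right)} = \left(-1\right) \left(-196\right) = 196$)
$R{\left(156,-40 \right)} + z{\left(G{\left(7 \right)},11^{2} \right)} = 130 + 196 = 326$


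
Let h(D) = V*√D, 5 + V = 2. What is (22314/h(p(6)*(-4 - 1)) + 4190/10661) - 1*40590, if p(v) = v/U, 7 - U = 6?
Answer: -432725800/10661 + 3719*I*√30/15 ≈ -40590.0 + 1358.0*I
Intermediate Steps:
U = 1 (U = 7 - 1*6 = 7 - 6 = 1)
p(v) = v (p(v) = v/1 = v*1 = v)
V = -3 (V = -5 + 2 = -3)
h(D) = -3*√D
(22314/h(p(6)*(-4 - 1)) + 4190/10661) - 1*40590 = (22314/((-3*√6*√(-4 - 1))) + 4190/10661) - 1*40590 = (22314/((-3*I*√30)) + 4190*(1/10661)) - 40590 = (22314/((-3*I*√30)) + 4190/10661) - 40590 = (22314*(I*√30/90) + 4190/10661) - 40590 = (3719*I*√30/15 + 4190/10661) - 40590 = (4190/10661 + 3719*I*√30/15) - 40590 = -432725800/10661 + 3719*I*√30/15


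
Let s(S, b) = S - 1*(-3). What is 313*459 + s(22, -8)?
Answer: 143692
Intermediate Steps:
s(S, b) = 3 + S (s(S, b) = S + 3 = 3 + S)
313*459 + s(22, -8) = 313*459 + (3 + 22) = 143667 + 25 = 143692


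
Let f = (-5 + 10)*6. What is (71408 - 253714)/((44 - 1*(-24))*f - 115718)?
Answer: 91153/56839 ≈ 1.6037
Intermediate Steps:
f = 30 (f = 5*6 = 30)
(71408 - 253714)/((44 - 1*(-24))*f - 115718) = (71408 - 253714)/((44 - 1*(-24))*30 - 115718) = -182306/((44 + 24)*30 - 115718) = -182306/(68*30 - 115718) = -182306/(2040 - 115718) = -182306/(-113678) = -182306*(-1/113678) = 91153/56839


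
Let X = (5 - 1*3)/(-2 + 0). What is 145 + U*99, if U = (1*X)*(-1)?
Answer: 244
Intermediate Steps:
X = -1 (X = (5 - 3)/(-2) = 2*(-½) = -1)
U = 1 (U = (1*(-1))*(-1) = -1*(-1) = 1)
145 + U*99 = 145 + 1*99 = 145 + 99 = 244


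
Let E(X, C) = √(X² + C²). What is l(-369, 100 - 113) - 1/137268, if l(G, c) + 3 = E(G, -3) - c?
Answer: 1372679/137268 + 3*√15130 ≈ 379.01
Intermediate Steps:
E(X, C) = √(C² + X²)
l(G, c) = -3 + √(9 + G²) - c (l(G, c) = -3 + (√((-3)² + G²) - c) = -3 + (√(9 + G²) - c) = -3 + √(9 + G²) - c)
l(-369, 100 - 113) - 1/137268 = (-3 + √(9 + (-369)²) - (100 - 113)) - 1/137268 = (-3 + √(9 + 136161) - 1*(-13)) - 1*1/137268 = (-3 + √136170 + 13) - 1/137268 = (-3 + 3*√15130 + 13) - 1/137268 = (10 + 3*√15130) - 1/137268 = 1372679/137268 + 3*√15130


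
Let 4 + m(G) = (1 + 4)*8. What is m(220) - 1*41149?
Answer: -41113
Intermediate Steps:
m(G) = 36 (m(G) = -4 + (1 + 4)*8 = -4 + 5*8 = -4 + 40 = 36)
m(220) - 1*41149 = 36 - 1*41149 = 36 - 41149 = -41113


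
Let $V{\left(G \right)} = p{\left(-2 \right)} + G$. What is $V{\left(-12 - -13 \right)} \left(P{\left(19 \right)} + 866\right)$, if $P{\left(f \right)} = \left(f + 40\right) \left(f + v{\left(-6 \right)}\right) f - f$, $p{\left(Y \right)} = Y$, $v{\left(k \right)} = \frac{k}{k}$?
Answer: $-23267$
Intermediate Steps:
$v{\left(k \right)} = 1$
$V{\left(G \right)} = -2 + G$
$P{\left(f \right)} = - f + f \left(1 + f\right) \left(40 + f\right)$ ($P{\left(f \right)} = \left(f + 40\right) \left(f + 1\right) f - f = \left(40 + f\right) \left(1 + f\right) f - f = \left(1 + f\right) \left(40 + f\right) f - f = f \left(1 + f\right) \left(40 + f\right) - f = - f + f \left(1 + f\right) \left(40 + f\right)$)
$V{\left(-12 - -13 \right)} \left(P{\left(19 \right)} + 866\right) = \left(-2 - -1\right) \left(19 \left(39 + 19^{2} + 41 \cdot 19\right) + 866\right) = \left(-2 + \left(-12 + 13\right)\right) \left(19 \left(39 + 361 + 779\right) + 866\right) = \left(-2 + 1\right) \left(19 \cdot 1179 + 866\right) = - (22401 + 866) = \left(-1\right) 23267 = -23267$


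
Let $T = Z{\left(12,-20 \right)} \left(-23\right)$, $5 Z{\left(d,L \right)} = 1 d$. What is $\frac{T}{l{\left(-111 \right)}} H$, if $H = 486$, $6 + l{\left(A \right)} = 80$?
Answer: $- \frac{67068}{185} \approx -362.53$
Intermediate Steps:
$l{\left(A \right)} = 74$ ($l{\left(A \right)} = -6 + 80 = 74$)
$Z{\left(d,L \right)} = \frac{d}{5}$ ($Z{\left(d,L \right)} = \frac{1 d}{5} = \frac{d}{5}$)
$T = - \frac{276}{5}$ ($T = \frac{1}{5} \cdot 12 \left(-23\right) = \frac{12}{5} \left(-23\right) = - \frac{276}{5} \approx -55.2$)
$\frac{T}{l{\left(-111 \right)}} H = - \frac{276}{5 \cdot 74} \cdot 486 = \left(- \frac{276}{5}\right) \frac{1}{74} \cdot 486 = \left(- \frac{138}{185}\right) 486 = - \frac{67068}{185}$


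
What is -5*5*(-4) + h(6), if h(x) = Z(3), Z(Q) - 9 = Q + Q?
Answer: 115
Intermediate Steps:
Z(Q) = 9 + 2*Q (Z(Q) = 9 + (Q + Q) = 9 + 2*Q)
h(x) = 15 (h(x) = 9 + 2*3 = 9 + 6 = 15)
-5*5*(-4) + h(6) = -5*5*(-4) + 15 = -25*(-4) + 15 = 100 + 15 = 115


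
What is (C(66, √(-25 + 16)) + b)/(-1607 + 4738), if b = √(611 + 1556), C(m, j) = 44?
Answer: 44/3131 + √2167/3131 ≈ 0.028921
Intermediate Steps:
b = √2167 ≈ 46.551
(C(66, √(-25 + 16)) + b)/(-1607 + 4738) = (44 + √2167)/(-1607 + 4738) = (44 + √2167)/3131 = (44 + √2167)*(1/3131) = 44/3131 + √2167/3131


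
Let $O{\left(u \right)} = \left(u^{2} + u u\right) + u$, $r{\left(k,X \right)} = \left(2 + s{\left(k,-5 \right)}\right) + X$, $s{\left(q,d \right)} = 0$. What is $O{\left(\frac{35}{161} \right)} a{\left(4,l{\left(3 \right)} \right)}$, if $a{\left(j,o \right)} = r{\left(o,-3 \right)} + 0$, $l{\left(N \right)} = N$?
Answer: $- \frac{165}{529} \approx -0.31191$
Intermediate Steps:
$r{\left(k,X \right)} = 2 + X$ ($r{\left(k,X \right)} = \left(2 + 0\right) + X = 2 + X$)
$a{\left(j,o \right)} = -1$ ($a{\left(j,o \right)} = \left(2 - 3\right) + 0 = -1 + 0 = -1$)
$O{\left(u \right)} = u + 2 u^{2}$ ($O{\left(u \right)} = \left(u^{2} + u^{2}\right) + u = 2 u^{2} + u = u + 2 u^{2}$)
$O{\left(\frac{35}{161} \right)} a{\left(4,l{\left(3 \right)} \right)} = \frac{35}{161} \left(1 + 2 \cdot \frac{35}{161}\right) \left(-1\right) = 35 \cdot \frac{1}{161} \left(1 + 2 \cdot 35 \cdot \frac{1}{161}\right) \left(-1\right) = \frac{5 \left(1 + 2 \cdot \frac{5}{23}\right)}{23} \left(-1\right) = \frac{5 \left(1 + \frac{10}{23}\right)}{23} \left(-1\right) = \frac{5}{23} \cdot \frac{33}{23} \left(-1\right) = \frac{165}{529} \left(-1\right) = - \frac{165}{529}$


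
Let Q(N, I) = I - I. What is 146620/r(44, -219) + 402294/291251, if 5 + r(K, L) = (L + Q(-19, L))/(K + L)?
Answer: -1868199969659/47765164 ≈ -39112.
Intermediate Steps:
Q(N, I) = 0
r(K, L) = -5 + L/(K + L) (r(K, L) = -5 + (L + 0)/(K + L) = -5 + L/(K + L))
146620/r(44, -219) + 402294/291251 = 146620/(((-5*44 - 4*(-219))/(44 - 219))) + 402294/291251 = 146620/(((-220 + 876)/(-175))) + 402294*(1/291251) = 146620/((-1/175*656)) + 402294/291251 = 146620/(-656/175) + 402294/291251 = 146620*(-175/656) + 402294/291251 = -6414625/164 + 402294/291251 = -1868199969659/47765164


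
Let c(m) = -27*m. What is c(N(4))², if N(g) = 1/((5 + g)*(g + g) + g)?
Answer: 729/5776 ≈ 0.12621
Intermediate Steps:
N(g) = 1/(g + 2*g*(5 + g)) (N(g) = 1/((5 + g)*(2*g) + g) = 1/(2*g*(5 + g) + g) = 1/(g + 2*g*(5 + g)))
c(m) = -27*m
c(N(4))² = (-27/(4*(11 + 2*4)))² = (-27/(4*(11 + 8)))² = (-27/(4*19))² = (-27*1/76)² = (-27/76)² = 729/5776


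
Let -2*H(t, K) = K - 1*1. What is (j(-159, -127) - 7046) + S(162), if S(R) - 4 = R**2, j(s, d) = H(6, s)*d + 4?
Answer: 9046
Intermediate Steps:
H(t, K) = 1/2 - K/2 (H(t, K) = -(K - 1*1)/2 = -(K - 1)/2 = -(-1 + K)/2 = 1/2 - K/2)
j(s, d) = 4 + d*(1/2 - s/2) (j(s, d) = (1/2 - s/2)*d + 4 = d*(1/2 - s/2) + 4 = 4 + d*(1/2 - s/2))
S(R) = 4 + R**2
(j(-159, -127) - 7046) + S(162) = ((4 - 1/2*(-127)*(-1 - 159)) - 7046) + (4 + 162**2) = ((4 - 1/2*(-127)*(-160)) - 7046) + (4 + 26244) = ((4 - 10160) - 7046) + 26248 = (-10156 - 7046) + 26248 = -17202 + 26248 = 9046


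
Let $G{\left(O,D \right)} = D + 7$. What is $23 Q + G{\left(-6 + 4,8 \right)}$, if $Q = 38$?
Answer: $889$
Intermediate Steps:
$G{\left(O,D \right)} = 7 + D$
$23 Q + G{\left(-6 + 4,8 \right)} = 23 \cdot 38 + \left(7 + 8\right) = 874 + 15 = 889$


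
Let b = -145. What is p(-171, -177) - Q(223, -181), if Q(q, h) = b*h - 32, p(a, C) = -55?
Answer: -26268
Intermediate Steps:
Q(q, h) = -32 - 145*h (Q(q, h) = -145*h - 32 = -32 - 145*h)
p(-171, -177) - Q(223, -181) = -55 - (-32 - 145*(-181)) = -55 - (-32 + 26245) = -55 - 1*26213 = -55 - 26213 = -26268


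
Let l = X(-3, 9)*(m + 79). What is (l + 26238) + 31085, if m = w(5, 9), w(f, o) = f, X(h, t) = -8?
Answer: 56651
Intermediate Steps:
m = 5
l = -672 (l = -8*(5 + 79) = -8*84 = -672)
(l + 26238) + 31085 = (-672 + 26238) + 31085 = 25566 + 31085 = 56651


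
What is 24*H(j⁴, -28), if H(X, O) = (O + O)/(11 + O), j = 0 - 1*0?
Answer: 1344/17 ≈ 79.059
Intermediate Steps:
j = 0 (j = 0 + 0 = 0)
H(X, O) = 2*O/(11 + O) (H(X, O) = (2*O)/(11 + O) = 2*O/(11 + O))
24*H(j⁴, -28) = 24*(2*(-28)/(11 - 28)) = 24*(2*(-28)/(-17)) = 24*(2*(-28)*(-1/17)) = 24*(56/17) = 1344/17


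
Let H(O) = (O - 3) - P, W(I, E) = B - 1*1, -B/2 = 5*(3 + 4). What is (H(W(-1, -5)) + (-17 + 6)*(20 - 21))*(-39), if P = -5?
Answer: 2262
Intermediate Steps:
B = -70 (B = -10*(3 + 4) = -10*7 = -2*35 = -70)
W(I, E) = -71 (W(I, E) = -70 - 1*1 = -70 - 1 = -71)
H(O) = 2 + O (H(O) = (O - 3) - 1*(-5) = (-3 + O) + 5 = 2 + O)
(H(W(-1, -5)) + (-17 + 6)*(20 - 21))*(-39) = ((2 - 71) + (-17 + 6)*(20 - 21))*(-39) = (-69 - 11*(-1))*(-39) = (-69 + 11)*(-39) = -58*(-39) = 2262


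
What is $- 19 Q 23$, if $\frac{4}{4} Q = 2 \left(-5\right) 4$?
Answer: $17480$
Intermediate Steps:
$Q = -40$ ($Q = 2 \left(-5\right) 4 = \left(-10\right) 4 = -40$)
$- 19 Q 23 = \left(-19\right) \left(-40\right) 23 = 760 \cdot 23 = 17480$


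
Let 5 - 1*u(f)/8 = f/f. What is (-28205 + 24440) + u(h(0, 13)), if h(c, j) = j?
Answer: -3733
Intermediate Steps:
u(f) = 32 (u(f) = 40 - 8*f/f = 40 - 8*1 = 40 - 8 = 32)
(-28205 + 24440) + u(h(0, 13)) = (-28205 + 24440) + 32 = -3765 + 32 = -3733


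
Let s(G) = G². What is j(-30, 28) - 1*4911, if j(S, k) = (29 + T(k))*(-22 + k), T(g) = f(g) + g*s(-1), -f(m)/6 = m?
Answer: -5577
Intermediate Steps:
f(m) = -6*m
T(g) = -5*g (T(g) = -6*g + g*(-1)² = -6*g + g*1 = -6*g + g = -5*g)
j(S, k) = (-22 + k)*(29 - 5*k) (j(S, k) = (29 - 5*k)*(-22 + k) = (-22 + k)*(29 - 5*k))
j(-30, 28) - 1*4911 = (-638 - 5*28² + 139*28) - 1*4911 = (-638 - 5*784 + 3892) - 4911 = (-638 - 3920 + 3892) - 4911 = -666 - 4911 = -5577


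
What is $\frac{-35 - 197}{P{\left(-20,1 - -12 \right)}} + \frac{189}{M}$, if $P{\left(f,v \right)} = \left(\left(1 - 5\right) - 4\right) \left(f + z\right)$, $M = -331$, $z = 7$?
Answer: $- \frac{12056}{4303} \approx -2.8018$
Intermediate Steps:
$P{\left(f,v \right)} = -56 - 8 f$ ($P{\left(f,v \right)} = \left(\left(1 - 5\right) - 4\right) \left(f + 7\right) = \left(\left(1 - 5\right) - 4\right) \left(7 + f\right) = \left(-4 - 4\right) \left(7 + f\right) = - 8 \left(7 + f\right) = -56 - 8 f$)
$\frac{-35 - 197}{P{\left(-20,1 - -12 \right)}} + \frac{189}{M} = \frac{-35 - 197}{-56 - -160} + \frac{189}{-331} = - \frac{232}{-56 + 160} + 189 \left(- \frac{1}{331}\right) = - \frac{232}{104} - \frac{189}{331} = \left(-232\right) \frac{1}{104} - \frac{189}{331} = - \frac{29}{13} - \frac{189}{331} = - \frac{12056}{4303}$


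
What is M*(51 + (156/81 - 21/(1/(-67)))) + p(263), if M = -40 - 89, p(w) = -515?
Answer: -1699609/9 ≈ -1.8885e+5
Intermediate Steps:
M = -129
M*(51 + (156/81 - 21/(1/(-67)))) + p(263) = -129*(51 + (156/81 - 21/(1/(-67)))) - 515 = -129*(51 + (156*(1/81) - 21/(-1/67))) - 515 = -129*(51 + (52/27 - 21*(-67))) - 515 = -129*(51 + (52/27 + 1407)) - 515 = -129*(51 + 38041/27) - 515 = -129*39418/27 - 515 = -1694974/9 - 515 = -1699609/9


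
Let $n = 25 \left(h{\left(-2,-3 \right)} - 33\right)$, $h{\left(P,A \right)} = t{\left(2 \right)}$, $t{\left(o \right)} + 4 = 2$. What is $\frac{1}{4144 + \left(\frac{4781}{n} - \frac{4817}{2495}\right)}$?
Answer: $\frac{62375}{258020758} \approx 0.00024174$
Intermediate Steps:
$t{\left(o \right)} = -2$ ($t{\left(o \right)} = -4 + 2 = -2$)
$h{\left(P,A \right)} = -2$
$n = -875$ ($n = 25 \left(-2 - 33\right) = 25 \left(-35\right) = -875$)
$\frac{1}{4144 + \left(\frac{4781}{n} - \frac{4817}{2495}\right)} = \frac{1}{4144 + \left(\frac{4781}{-875} - \frac{4817}{2495}\right)} = \frac{1}{4144 + \left(4781 \left(- \frac{1}{875}\right) - \frac{4817}{2495}\right)} = \frac{1}{4144 - \frac{461242}{62375}} = \frac{1}{\frac{258020758}{62375}} = \frac{62375}{258020758}$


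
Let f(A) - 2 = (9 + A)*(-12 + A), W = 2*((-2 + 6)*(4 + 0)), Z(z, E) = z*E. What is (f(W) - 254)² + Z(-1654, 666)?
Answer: -778940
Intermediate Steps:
Z(z, E) = E*z
W = 32 (W = 2*(4*4) = 2*16 = 32)
f(A) = 2 + (-12 + A)*(9 + A) (f(A) = 2 + (9 + A)*(-12 + A) = 2 + (-12 + A)*(9 + A))
(f(W) - 254)² + Z(-1654, 666) = ((-106 + 32² - 3*32) - 254)² + 666*(-1654) = ((-106 + 1024 - 96) - 254)² - 1101564 = (822 - 254)² - 1101564 = 568² - 1101564 = 322624 - 1101564 = -778940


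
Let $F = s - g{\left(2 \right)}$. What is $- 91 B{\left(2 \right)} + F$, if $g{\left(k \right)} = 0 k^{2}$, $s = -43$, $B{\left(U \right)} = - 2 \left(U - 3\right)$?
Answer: $-225$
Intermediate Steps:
$B{\left(U \right)} = 6 - 2 U$ ($B{\left(U \right)} = - 2 \left(-3 + U\right) = 6 - 2 U$)
$g{\left(k \right)} = 0$
$F = -43$ ($F = -43 - 0 = -43 + 0 = -43$)
$- 91 B{\left(2 \right)} + F = - 91 \left(6 - 4\right) - 43 = \left(-91\right) 2 - 43 = -182 - 43 = -225$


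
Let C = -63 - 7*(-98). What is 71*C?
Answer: 44233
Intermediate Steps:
C = 623 (C = -63 + 686 = 623)
71*C = 71*623 = 44233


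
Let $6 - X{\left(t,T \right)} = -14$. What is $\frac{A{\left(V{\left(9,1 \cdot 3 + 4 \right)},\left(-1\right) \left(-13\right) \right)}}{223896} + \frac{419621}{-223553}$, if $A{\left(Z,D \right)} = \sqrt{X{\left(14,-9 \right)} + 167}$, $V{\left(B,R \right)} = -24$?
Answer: $- \frac{419621}{223553} + \frac{\sqrt{187}}{223896} \approx -1.877$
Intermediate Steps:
$X{\left(t,T \right)} = 20$ ($X{\left(t,T \right)} = 6 - -14 = 6 + 14 = 20$)
$A{\left(Z,D \right)} = \sqrt{187}$ ($A{\left(Z,D \right)} = \sqrt{20 + 167} = \sqrt{187}$)
$\frac{A{\left(V{\left(9,1 \cdot 3 + 4 \right)},\left(-1\right) \left(-13\right) \right)}}{223896} + \frac{419621}{-223553} = \frac{\sqrt{187}}{223896} + \frac{419621}{-223553} = \sqrt{187} \cdot \frac{1}{223896} + 419621 \left(- \frac{1}{223553}\right) = \frac{\sqrt{187}}{223896} - \frac{419621}{223553} = - \frac{419621}{223553} + \frac{\sqrt{187}}{223896}$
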